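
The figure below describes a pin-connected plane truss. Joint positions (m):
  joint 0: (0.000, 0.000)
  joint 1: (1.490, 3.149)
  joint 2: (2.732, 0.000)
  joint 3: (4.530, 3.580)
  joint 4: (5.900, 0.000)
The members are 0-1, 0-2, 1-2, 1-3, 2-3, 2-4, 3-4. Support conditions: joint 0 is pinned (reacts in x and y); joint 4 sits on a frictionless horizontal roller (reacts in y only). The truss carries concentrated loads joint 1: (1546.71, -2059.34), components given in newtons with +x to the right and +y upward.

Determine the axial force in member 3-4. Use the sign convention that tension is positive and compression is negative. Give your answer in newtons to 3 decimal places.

-1440.757

N=5 nodes, M=7 members, R=3 reactions → 2N=10, M+R=10
member 0 (0-1): L=3.4837, (cx,cy)=(0.4277,0.9039)
member 1 (0-2): L=2.7320, (cx,cy)=(1.0000,0.0000)
member 2 (1-2): L=3.3851, (cx,cy)=(0.3669,-0.9303)
member 3 (1-3): L=3.0704, (cx,cy)=(0.9901,0.1404)
member 4 (2-3): L=4.0061, (cx,cy)=(0.4488,0.8936)
member 5 (2-4): L=3.1680, (cx,cy)=(1.0000,0.0000)
member 6 (3-4): L=3.8332, (cx,cy)=(0.3574,-0.9339)
solve A·x = −loads:
  F[0-1] = -789.6125 N (compression)
  F[0-2] = +1884.4303 N (tension)
  F[1-2] = -1641.8605 N (compression)
  F[1-3] = -1294.8453 N (compression)
  F[2-3] = +1709.1640 N (tension)
  F[2-4] = +514.9341 N (tension)
  F[3-4] = -1440.7572 N (compression)
  Rx@0 = -1546.7100 N
  Ry@0 = +713.7457 N
  Ry@4 = +1345.5943 N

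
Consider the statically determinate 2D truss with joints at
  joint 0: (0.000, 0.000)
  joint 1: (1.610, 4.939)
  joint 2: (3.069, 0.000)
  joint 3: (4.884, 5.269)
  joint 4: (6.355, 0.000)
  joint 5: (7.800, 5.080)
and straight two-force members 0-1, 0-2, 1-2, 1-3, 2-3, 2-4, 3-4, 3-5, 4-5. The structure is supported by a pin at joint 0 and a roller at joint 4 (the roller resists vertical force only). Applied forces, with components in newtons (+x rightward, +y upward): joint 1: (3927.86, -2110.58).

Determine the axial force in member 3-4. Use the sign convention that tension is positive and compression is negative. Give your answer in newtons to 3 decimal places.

N=6 nodes, M=9 members, R=3 reactions → 2N=12, M+R=12
member 0 (0-1): L=5.1948, (cx,cy)=(0.3099,0.9508)
member 1 (0-2): L=3.0690, (cx,cy)=(1.0000,0.0000)
member 2 (1-2): L=5.1500, (cx,cy)=(0.2833,-0.9590)
member 3 (1-3): L=3.2906, (cx,cy)=(0.9950,0.1003)
member 4 (2-3): L=5.5728, (cx,cy)=(0.3257,0.9455)
member 5 (2-4): L=3.2860, (cx,cy)=(1.0000,0.0000)
member 6 (3-4): L=5.4705, (cx,cy)=(0.2689,-0.9632)
member 7 (3-5): L=2.9221, (cx,cy)=(0.9979,-0.0647)
member 8 (4-5): L=5.2815, (cx,cy)=(0.2736,0.9618)
solve A·x = −loads:
  F[0-1] = +1553.2717 N (tension)
  F[0-2] = +3446.4606 N (tension)
  F[1-2] = -3984.2126 N (compression)
  F[1-3] = -2329.4709 N (compression)
  F[2-3] = +4041.3249 N (tension)
  F[2-4] = +1001.5223 N (tension)
  F[3-4] = -3724.5494 N (compression)
  F[3-5] = -0.0000 N (compression)
  F[4-5] = +0.0000 N (tension)
  Rx@0 = -3927.8600 N
  Ry@0 = -1476.7897 N
  Ry@4 = +3587.3697 N

-3724.549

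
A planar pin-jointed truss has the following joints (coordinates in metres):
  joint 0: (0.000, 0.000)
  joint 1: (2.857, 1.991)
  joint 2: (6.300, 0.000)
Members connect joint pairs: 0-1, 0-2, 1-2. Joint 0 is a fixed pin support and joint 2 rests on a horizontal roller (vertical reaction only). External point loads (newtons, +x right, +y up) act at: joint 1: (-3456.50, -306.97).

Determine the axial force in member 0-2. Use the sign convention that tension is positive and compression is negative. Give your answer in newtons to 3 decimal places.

N=3 nodes, M=3 members, R=3 reactions → 2N=6, M+R=6
member 0 (0-1): L=3.4823, (cx,cy)=(0.8204,0.5717)
member 1 (0-2): L=6.3000, (cx,cy)=(1.0000,0.0000)
member 2 (1-2): L=3.9772, (cx,cy)=(0.8657,-0.5006)
solve A·x = −loads:
  F[0-1] = -2203.9957 N (compression)
  F[0-2] = -1648.2740 N (compression)
  F[1-2] = +1904.0253 N (tension)
  Rx@0 = +3456.5000 N
  Ry@0 = +1260.1253 N
  Ry@2 = -953.1553 N

-1648.274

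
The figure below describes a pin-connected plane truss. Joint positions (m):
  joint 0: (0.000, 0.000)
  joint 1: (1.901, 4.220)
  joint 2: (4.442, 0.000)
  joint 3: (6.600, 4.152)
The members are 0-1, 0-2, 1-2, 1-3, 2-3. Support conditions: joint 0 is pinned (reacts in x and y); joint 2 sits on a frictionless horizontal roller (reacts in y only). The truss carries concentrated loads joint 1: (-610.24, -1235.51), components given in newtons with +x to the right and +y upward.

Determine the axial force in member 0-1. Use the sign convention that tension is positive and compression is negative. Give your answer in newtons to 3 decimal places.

N=4 nodes, M=5 members, R=3 reactions → 2N=8, M+R=8
member 0 (0-1): L=4.6284, (cx,cy)=(0.4107,0.9118)
member 1 (0-2): L=4.4420, (cx,cy)=(1.0000,0.0000)
member 2 (1-2): L=4.9260, (cx,cy)=(0.5158,-0.8567)
member 3 (1-3): L=4.6995, (cx,cy)=(0.9999,-0.0145)
member 4 (2-3): L=4.6793, (cx,cy)=(0.4612,0.8873)
solve A·x = −loads:
  F[0-1] = -1411.0103 N (compression)
  F[0-2] = -30.7042 N (compression)
  F[1-2] = +59.5229 N (tension)
  F[1-3] = -0.0000 N (tension)
  F[2-3] = +0.0000 N (tension)
  Rx@0 = +610.2400 N
  Ry@0 = +1286.5024 N
  Ry@2 = -50.9924 N

-1411.010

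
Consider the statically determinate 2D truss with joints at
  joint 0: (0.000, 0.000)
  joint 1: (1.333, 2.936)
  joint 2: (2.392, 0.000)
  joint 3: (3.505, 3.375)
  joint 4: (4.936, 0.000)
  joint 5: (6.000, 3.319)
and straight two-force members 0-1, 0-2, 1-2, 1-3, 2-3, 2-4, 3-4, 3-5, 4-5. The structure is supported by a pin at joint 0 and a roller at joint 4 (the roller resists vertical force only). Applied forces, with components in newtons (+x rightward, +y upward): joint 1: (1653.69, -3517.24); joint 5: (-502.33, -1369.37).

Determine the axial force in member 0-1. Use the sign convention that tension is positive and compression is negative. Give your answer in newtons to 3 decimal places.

-1786.111

N=6 nodes, M=9 members, R=3 reactions → 2N=12, M+R=12
member 0 (0-1): L=3.2244, (cx,cy)=(0.4134,0.9105)
member 1 (0-2): L=2.3920, (cx,cy)=(1.0000,0.0000)
member 2 (1-2): L=3.1211, (cx,cy)=(0.3393,-0.9407)
member 3 (1-3): L=2.2159, (cx,cy)=(0.9802,0.1981)
member 4 (2-3): L=3.5538, (cx,cy)=(0.3132,0.9497)
member 5 (2-4): L=2.5440, (cx,cy)=(1.0000,0.0000)
member 6 (3-4): L=3.6658, (cx,cy)=(0.3904,-0.9207)
member 7 (3-5): L=2.4956, (cx,cy)=(0.9997,-0.0224)
member 8 (4-5): L=3.4854, (cx,cy)=(0.3053,0.9523)
solve A·x = −loads:
  F[0-1] = -1786.1113 N (compression)
  F[0-2] = +1889.7486 N (tension)
  F[1-2] = -2352.6052 N (compression)
  F[1-3] = -1626.0740 N (compression)
  F[2-3] = +2330.2792 N (tension)
  F[2-4] = +361.7008 N (tension)
  F[3-4] = -2052.3170 N (compression)
  F[3-5] = -62.9028 N (compression)
  F[4-5] = -1439.4972 N (compression)
  Rx@0 = -1151.3600 N
  Ry@0 = +1626.3382 N
  Ry@4 = +3260.2718 N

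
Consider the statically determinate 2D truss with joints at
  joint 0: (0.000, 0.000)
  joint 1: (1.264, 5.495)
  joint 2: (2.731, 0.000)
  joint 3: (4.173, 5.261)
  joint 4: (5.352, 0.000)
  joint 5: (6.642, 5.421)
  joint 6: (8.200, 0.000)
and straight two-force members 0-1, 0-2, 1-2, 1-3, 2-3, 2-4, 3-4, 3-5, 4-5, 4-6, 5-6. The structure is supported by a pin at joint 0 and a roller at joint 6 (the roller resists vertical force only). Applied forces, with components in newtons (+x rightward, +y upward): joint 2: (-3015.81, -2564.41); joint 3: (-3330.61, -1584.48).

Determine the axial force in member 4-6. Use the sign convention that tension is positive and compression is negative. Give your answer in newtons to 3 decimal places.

-136.933

N=7 nodes, M=11 members, R=3 reactions → 2N=14, M+R=14
member 0 (0-1): L=5.6385, (cx,cy)=(0.2242,0.9745)
member 1 (0-2): L=2.7310, (cx,cy)=(1.0000,0.0000)
member 2 (1-2): L=5.6875, (cx,cy)=(0.2579,-0.9662)
member 3 (1-3): L=2.9184, (cx,cy)=(0.9968,-0.0802)
member 4 (2-3): L=5.4550, (cx,cy)=(0.2643,0.9644)
member 5 (2-4): L=2.6210, (cx,cy)=(1.0000,0.0000)
member 6 (3-4): L=5.3915, (cx,cy)=(0.2187,-0.9758)
member 7 (3-5): L=2.4742, (cx,cy)=(0.9979,0.0647)
member 8 (4-5): L=5.5724, (cx,cy)=(0.2315,0.9728)
member 9 (4-6): L=2.8480, (cx,cy)=(1.0000,0.0000)
member 10 (5-6): L=5.6404, (cx,cy)=(0.2762,-0.9611)
solve A·x = −loads:
  F[0-1] = -4746.1333 N (compression)
  F[0-2] = -5282.4652 N (compression)
  F[1-2] = +4982.9261 N (tension)
  F[1-3] = -2356.8201 N (compression)
  F[2-3] = -2332.8870 N (compression)
  F[2-4] = -364.6967 N (compression)
  F[3-4] = +505.1525 N (tension)
  F[3-5] = +254.7642 N (tension)
  F[4-5] = -506.6906 N (compression)
  F[4-6] = -136.9325 N (compression)
  F[5-6] = +495.7382 N (tension)
  Rx@0 = +6346.4200 N
  Ry@0 = +4625.3413 N
  Ry@6 = -476.4513 N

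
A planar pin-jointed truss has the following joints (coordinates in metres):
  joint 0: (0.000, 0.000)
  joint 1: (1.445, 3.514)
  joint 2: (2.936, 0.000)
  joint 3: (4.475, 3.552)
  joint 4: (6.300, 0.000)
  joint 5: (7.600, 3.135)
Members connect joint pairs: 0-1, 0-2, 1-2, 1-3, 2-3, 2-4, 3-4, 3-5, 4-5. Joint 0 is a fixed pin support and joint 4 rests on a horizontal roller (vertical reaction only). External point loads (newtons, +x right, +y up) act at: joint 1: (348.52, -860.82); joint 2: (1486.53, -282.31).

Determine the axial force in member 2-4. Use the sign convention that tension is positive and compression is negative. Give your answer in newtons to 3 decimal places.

268.922

N=6 nodes, M=9 members, R=3 reactions → 2N=12, M+R=12
member 0 (0-1): L=3.7995, (cx,cy)=(0.3803,0.9249)
member 1 (0-2): L=2.9360, (cx,cy)=(1.0000,0.0000)
member 2 (1-2): L=3.8172, (cx,cy)=(0.3906,-0.9206)
member 3 (1-3): L=3.0302, (cx,cy)=(0.9999,0.0125)
member 4 (2-3): L=3.8711, (cx,cy)=(0.3976,0.9176)
member 5 (2-4): L=3.3640, (cx,cy)=(1.0000,0.0000)
member 6 (3-4): L=3.9934, (cx,cy)=(0.4570,-0.8895)
member 7 (3-5): L=3.1527, (cx,cy)=(0.9912,-0.1323)
member 8 (4-5): L=3.3939, (cx,cy)=(0.3830,0.9237)
solve A·x = −loads:
  F[0-1] = -670.0768 N (compression)
  F[0-2] = +2089.8889 N (tension)
  F[1-2] = -268.6890 N (compression)
  F[1-3] = -498.4490 N (compression)
  F[2-3] = +577.2337 N (tension)
  F[2-4] = +268.9225 N (tension)
  F[3-4] = -588.4482 N (compression)
  F[3-5] = -0.0000 N (compression)
  F[4-5] = +0.0000 N (tension)
  Rx@0 = -1835.0500 N
  Ry@0 = +619.7258 N
  Ry@4 = +523.4042 N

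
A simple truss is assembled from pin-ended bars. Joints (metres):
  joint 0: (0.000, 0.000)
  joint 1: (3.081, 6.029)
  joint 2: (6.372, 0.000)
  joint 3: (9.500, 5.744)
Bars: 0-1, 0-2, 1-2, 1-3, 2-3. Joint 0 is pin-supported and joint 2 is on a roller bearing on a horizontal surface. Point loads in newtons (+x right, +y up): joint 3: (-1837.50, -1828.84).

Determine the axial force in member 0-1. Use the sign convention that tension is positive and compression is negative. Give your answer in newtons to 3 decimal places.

N=4 nodes, M=5 members, R=3 reactions → 2N=8, M+R=8
member 0 (0-1): L=6.7706, (cx,cy)=(0.4551,0.8905)
member 1 (0-2): L=6.3720, (cx,cy)=(1.0000,0.0000)
member 2 (1-2): L=6.8687, (cx,cy)=(0.4791,-0.8777)
member 3 (1-3): L=6.4253, (cx,cy)=(0.9990,-0.0444)
member 4 (2-3): L=6.5405, (cx,cy)=(0.4783,0.8782)
solve A·x = −loads:
  F[0-1] = -851.9488 N (compression)
  F[0-2] = -1449.8174 N (compression)
  F[1-2] = +905.8583 N (tension)
  F[1-3] = -822.5137 N (compression)
  F[2-3] = -2123.9755 N (compression)
  Rx@0 = +1837.5000 N
  Ry@0 = +758.6297 N
  Ry@2 = +1070.2103 N

-851.949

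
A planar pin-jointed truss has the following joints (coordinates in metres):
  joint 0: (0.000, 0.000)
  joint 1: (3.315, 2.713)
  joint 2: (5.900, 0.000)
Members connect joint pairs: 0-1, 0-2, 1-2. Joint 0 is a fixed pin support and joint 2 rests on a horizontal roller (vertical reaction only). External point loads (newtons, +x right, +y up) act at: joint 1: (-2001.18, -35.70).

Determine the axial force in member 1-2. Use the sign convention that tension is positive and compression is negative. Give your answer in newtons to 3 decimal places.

N=3 nodes, M=3 members, R=3 reactions → 2N=6, M+R=6
member 0 (0-1): L=4.2836, (cx,cy)=(0.7739,0.6333)
member 1 (0-2): L=5.9000, (cx,cy)=(1.0000,0.0000)
member 2 (1-2): L=3.7473, (cx,cy)=(0.6898,-0.7240)
solve A·x = −loads:
  F[0-1] = -1477.6357 N (compression)
  F[0-2] = -857.6760 N (compression)
  F[1-2] = +1243.3299 N (tension)
  Rx@0 = +2001.1800 N
  Ry@0 = +935.8451 N
  Ry@2 = -900.1451 N

1243.330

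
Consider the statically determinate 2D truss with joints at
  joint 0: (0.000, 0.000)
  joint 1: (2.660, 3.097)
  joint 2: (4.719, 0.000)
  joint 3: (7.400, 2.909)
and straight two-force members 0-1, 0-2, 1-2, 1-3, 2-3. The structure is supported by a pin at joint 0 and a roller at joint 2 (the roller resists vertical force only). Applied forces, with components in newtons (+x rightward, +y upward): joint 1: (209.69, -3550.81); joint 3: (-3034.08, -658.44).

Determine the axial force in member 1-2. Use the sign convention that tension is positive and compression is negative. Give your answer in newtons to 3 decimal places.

-660.453

N=4 nodes, M=5 members, R=3 reactions → 2N=8, M+R=8
member 0 (0-1): L=4.0825, (cx,cy)=(0.6516,0.7586)
member 1 (0-2): L=4.7190, (cx,cy)=(1.0000,0.0000)
member 2 (1-2): L=3.7190, (cx,cy)=(0.5536,-0.8328)
member 3 (1-3): L=4.7437, (cx,cy)=(0.9992,-0.0396)
member 4 (2-3): L=3.9560, (cx,cy)=(0.6777,0.7353)
solve A·x = −loads:
  F[0-1] = -3833.3023 N (compression)
  F[0-2] = -326.7728 N (compression)
  F[1-2] = -660.4533 N (compression)
  F[1-3] = -2343.4917 N (compression)
  F[2-3] = -1021.7307 N (compression)
  Rx@0 = +2824.3900 N
  Ry@0 = +2907.9400 N
  Ry@2 = +1301.3100 N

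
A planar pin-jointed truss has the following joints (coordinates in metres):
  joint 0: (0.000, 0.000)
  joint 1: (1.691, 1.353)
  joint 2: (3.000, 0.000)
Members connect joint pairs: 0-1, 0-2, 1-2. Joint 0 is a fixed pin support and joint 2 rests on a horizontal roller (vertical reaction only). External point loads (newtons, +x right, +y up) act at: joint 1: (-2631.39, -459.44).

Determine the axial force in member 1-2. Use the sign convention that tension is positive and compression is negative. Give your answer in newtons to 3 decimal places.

N=3 nodes, M=3 members, R=3 reactions → 2N=6, M+R=6
member 0 (0-1): L=2.1657, (cx,cy)=(0.7808,0.6248)
member 1 (0-2): L=3.0000, (cx,cy)=(1.0000,0.0000)
member 2 (1-2): L=1.8826, (cx,cy)=(0.6953,-0.7187)
solve A·x = −loads:
  F[0-1] = -2220.4448 N (compression)
  F[0-2] = -897.6140 N (compression)
  F[1-2] = +1290.9289 N (tension)
  Rx@0 = +2631.3900 N
  Ry@0 = +1387.2259 N
  Ry@2 = -927.7859 N

1290.929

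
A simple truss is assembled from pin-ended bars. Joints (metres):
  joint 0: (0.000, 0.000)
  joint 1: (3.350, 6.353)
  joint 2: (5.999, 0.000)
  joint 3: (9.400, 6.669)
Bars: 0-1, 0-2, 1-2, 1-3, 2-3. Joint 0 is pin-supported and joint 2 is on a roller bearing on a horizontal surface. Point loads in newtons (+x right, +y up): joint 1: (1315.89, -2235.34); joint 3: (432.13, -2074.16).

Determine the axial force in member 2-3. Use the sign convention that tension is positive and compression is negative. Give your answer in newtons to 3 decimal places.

-2418.049

N=4 nodes, M=5 members, R=3 reactions → 2N=8, M+R=8
member 0 (0-1): L=7.1821, (cx,cy)=(0.4664,0.8846)
member 1 (0-2): L=5.9990, (cx,cy)=(1.0000,0.0000)
member 2 (1-2): L=6.8832, (cx,cy)=(0.3849,-0.9230)
member 3 (1-3): L=6.0582, (cx,cy)=(0.9986,0.0522)
member 4 (2-3): L=7.4861, (cx,cy)=(0.4543,0.8908)
solve A·x = −loads:
  F[0-1] = +2331.9790 N (tension)
  F[0-2] = +660.3036 N (tension)
  F[1-2] = -4570.1588 N (compression)
  F[1-3] = +1532.7506 N (tension)
  F[2-3] = -2418.0491 N (compression)
  Rx@0 = -1748.0200 N
  Ry@0 = -2062.7649 N
  Ry@2 = +6372.2649 N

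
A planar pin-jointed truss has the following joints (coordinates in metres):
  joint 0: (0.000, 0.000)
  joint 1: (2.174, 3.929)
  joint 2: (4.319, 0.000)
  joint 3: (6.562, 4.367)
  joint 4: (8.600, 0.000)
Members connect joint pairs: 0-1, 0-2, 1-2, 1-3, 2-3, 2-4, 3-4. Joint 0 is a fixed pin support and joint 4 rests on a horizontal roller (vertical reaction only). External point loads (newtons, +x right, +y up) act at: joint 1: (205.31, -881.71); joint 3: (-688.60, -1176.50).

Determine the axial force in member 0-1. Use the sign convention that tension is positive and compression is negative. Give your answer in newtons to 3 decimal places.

-1364.013

N=5 nodes, M=7 members, R=3 reactions → 2N=10, M+R=10
member 0 (0-1): L=4.4904, (cx,cy)=(0.4841,0.8750)
member 1 (0-2): L=4.3190, (cx,cy)=(1.0000,0.0000)
member 2 (1-2): L=4.4764, (cx,cy)=(0.4792,-0.8777)
member 3 (1-3): L=4.4098, (cx,cy)=(0.9951,0.0993)
member 4 (2-3): L=4.9094, (cx,cy)=(0.4569,0.8895)
member 5 (2-4): L=4.2810, (cx,cy)=(1.0000,0.0000)
member 6 (3-4): L=4.8191, (cx,cy)=(0.4229,-0.9062)
solve A·x = −loads:
  F[0-1] = -1364.0125 N (compression)
  F[0-2] = +177.0946 N (tension)
  F[1-2] = +243.4993 N (tension)
  F[1-3] = -987.2566 N (compression)
  F[2-3] = -240.2663 N (compression)
  F[2-4] = +403.5484 N (tension)
  F[3-4] = -954.2479 N (compression)
  Rx@0 = +483.2900 N
  Ry@0 = +1193.4917 N
  Ry@4 = +864.7183 N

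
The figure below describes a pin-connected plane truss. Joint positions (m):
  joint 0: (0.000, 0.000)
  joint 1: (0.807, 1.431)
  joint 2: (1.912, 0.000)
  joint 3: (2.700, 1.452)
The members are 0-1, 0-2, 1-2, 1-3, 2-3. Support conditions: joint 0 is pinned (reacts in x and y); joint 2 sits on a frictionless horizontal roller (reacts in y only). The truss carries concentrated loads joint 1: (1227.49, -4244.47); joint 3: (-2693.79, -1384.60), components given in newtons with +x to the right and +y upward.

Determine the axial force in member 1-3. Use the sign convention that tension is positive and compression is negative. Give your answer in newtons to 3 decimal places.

N=4 nodes, M=5 members, R=3 reactions → 2N=8, M+R=8
member 0 (0-1): L=1.6429, (cx,cy)=(0.4912,0.8710)
member 1 (0-2): L=1.9120, (cx,cy)=(1.0000,0.0000)
member 2 (1-2): L=1.8080, (cx,cy)=(0.6112,-0.7915)
member 3 (1-3): L=1.8931, (cx,cy)=(0.9999,0.0111)
member 4 (2-3): L=1.6520, (cx,cy)=(0.4770,0.8789)
solve A·x = −loads:
  F[0-1] = -3454.9240 N (compression)
  F[0-2] = +230.8092 N (tension)
  F[1-2] = -1587.8575 N (compression)
  F[1-3] = -1954.2529 N (compression)
  F[2-3] = -1550.6930 N (compression)
  Rx@0 = +1466.3000 N
  Ry@0 = +3009.3721 N
  Ry@2 = +2619.6979 N

-1954.253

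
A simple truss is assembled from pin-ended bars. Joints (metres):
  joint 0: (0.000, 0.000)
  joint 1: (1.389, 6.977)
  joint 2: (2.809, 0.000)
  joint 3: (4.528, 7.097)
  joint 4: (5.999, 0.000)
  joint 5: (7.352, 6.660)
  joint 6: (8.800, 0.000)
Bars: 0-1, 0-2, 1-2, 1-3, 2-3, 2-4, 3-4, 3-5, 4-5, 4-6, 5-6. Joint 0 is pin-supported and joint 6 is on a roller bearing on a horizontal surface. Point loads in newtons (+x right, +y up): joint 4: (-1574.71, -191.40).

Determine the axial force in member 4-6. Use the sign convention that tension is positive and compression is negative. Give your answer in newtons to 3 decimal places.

28.368

N=7 nodes, M=11 members, R=3 reactions → 2N=14, M+R=14
member 0 (0-1): L=7.1139, (cx,cy)=(0.1953,0.9808)
member 1 (0-2): L=2.8090, (cx,cy)=(1.0000,0.0000)
member 2 (1-2): L=7.1200, (cx,cy)=(0.1994,-0.9799)
member 3 (1-3): L=3.1413, (cx,cy)=(0.9993,0.0382)
member 4 (2-3): L=7.3022, (cx,cy)=(0.2354,0.9719)
member 5 (2-4): L=3.1900, (cx,cy)=(1.0000,0.0000)
member 6 (3-4): L=7.2478, (cx,cy)=(0.2030,-0.9792)
member 7 (3-5): L=2.8576, (cx,cy)=(0.9882,-0.1529)
member 8 (4-5): L=6.7960, (cx,cy)=(0.1991,0.9800)
member 9 (4-6): L=2.8010, (cx,cy)=(1.0000,0.0000)
member 10 (5-6): L=6.8156, (cx,cy)=(0.2125,-0.9772)
solve A·x = −loads:
  F[0-1] = -62.1173 N (compression)
  F[0-2] = -1562.5815 N (compression)
  F[1-2] = +61.2212 N (tension)
  F[1-3] = -24.3560 N (compression)
  F[2-3] = -61.7260 N (compression)
  F[2-4] = -1535.8409 N (compression)
  F[3-4] = +70.6245 N (tension)
  F[3-5] = -53.8360 N (compression)
  F[4-5] = +124.7425 N (tension)
  F[4-6] = +28.3682 N (tension)
  F[5-6] = -133.5265 N (compression)
  Rx@0 = +1574.7100 N
  Ry@0 = +60.9218 N
  Ry@6 = +130.4782 N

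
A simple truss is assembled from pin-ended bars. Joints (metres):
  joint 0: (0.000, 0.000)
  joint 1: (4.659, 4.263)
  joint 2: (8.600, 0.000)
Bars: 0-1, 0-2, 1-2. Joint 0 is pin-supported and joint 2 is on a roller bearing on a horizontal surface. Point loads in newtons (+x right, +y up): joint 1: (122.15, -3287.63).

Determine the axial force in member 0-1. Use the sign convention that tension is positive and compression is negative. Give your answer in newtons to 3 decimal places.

-2142.078

N=3 nodes, M=3 members, R=3 reactions → 2N=6, M+R=6
member 0 (0-1): L=6.3150, (cx,cy)=(0.7378,0.6751)
member 1 (0-2): L=8.6000, (cx,cy)=(1.0000,0.0000)
member 2 (1-2): L=5.8056, (cx,cy)=(0.6788,-0.7343)
solve A·x = −loads:
  F[0-1] = -2142.0785 N (compression)
  F[0-2] = +1702.5008 N (tension)
  F[1-2] = -2507.9900 N (compression)
  Rx@0 = -122.1500 N
  Ry@0 = +1446.0261 N
  Ry@2 = +1841.6039 N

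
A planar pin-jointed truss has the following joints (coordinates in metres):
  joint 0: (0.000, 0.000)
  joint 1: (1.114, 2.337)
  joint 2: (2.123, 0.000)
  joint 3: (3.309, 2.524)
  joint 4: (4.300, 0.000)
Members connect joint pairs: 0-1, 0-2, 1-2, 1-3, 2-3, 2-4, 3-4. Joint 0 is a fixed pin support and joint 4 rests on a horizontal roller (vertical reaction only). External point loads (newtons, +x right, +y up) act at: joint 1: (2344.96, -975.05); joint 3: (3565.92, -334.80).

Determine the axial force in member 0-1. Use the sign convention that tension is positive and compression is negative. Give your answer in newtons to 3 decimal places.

2844.797

N=5 nodes, M=7 members, R=3 reactions → 2N=10, M+R=10
member 0 (0-1): L=2.5889, (cx,cy)=(0.4303,0.9027)
member 1 (0-2): L=2.1230, (cx,cy)=(1.0000,0.0000)
member 2 (1-2): L=2.5455, (cx,cy)=(0.3964,-0.9181)
member 3 (1-3): L=2.2030, (cx,cy)=(0.9964,0.0849)
member 4 (2-3): L=2.7888, (cx,cy)=(0.4253,0.9051)
member 5 (2-4): L=2.1770, (cx,cy)=(1.0000,0.0000)
member 6 (3-4): L=2.7116, (cx,cy)=(0.3655,-0.9308)
solve A·x = −loads:
  F[0-1] = +2844.7966 N (tension)
  F[0-2] = +4686.7828 N (tension)
  F[1-2] = -3822.5459 N (compression)
  F[1-3] = +395.7591 N (tension)
  F[2-3] = +3877.5477 N (tension)
  F[2-4] = +1522.5501 N (tension)
  F[3-4] = -4166.0080 N (compression)
  Rx@0 = -5910.8800 N
  Ry@0 = -2567.9669 N
  Ry@4 = +3877.8169 N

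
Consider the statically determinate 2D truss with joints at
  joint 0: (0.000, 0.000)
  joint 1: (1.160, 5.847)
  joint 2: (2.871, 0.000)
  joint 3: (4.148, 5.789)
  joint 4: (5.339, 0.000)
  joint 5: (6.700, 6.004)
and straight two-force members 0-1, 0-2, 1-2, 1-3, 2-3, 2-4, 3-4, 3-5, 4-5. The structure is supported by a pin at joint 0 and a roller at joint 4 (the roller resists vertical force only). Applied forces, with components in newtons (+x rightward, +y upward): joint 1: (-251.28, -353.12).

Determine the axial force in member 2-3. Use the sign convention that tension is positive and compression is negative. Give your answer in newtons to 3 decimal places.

N=6 nodes, M=9 members, R=3 reactions → 2N=12, M+R=12
member 0 (0-1): L=5.9610, (cx,cy)=(0.1946,0.9809)
member 1 (0-2): L=2.8710, (cx,cy)=(1.0000,0.0000)
member 2 (1-2): L=6.0922, (cx,cy)=(0.2809,-0.9598)
member 3 (1-3): L=2.9886, (cx,cy)=(0.9998,-0.0194)
member 4 (2-3): L=5.9282, (cx,cy)=(0.2154,0.9765)
member 5 (2-4): L=2.4680, (cx,cy)=(1.0000,0.0000)
member 6 (3-4): L=5.9102, (cx,cy)=(0.2015,-0.9795)
member 7 (3-5): L=2.5610, (cx,cy)=(0.9965,0.0840)
member 8 (4-5): L=6.1563, (cx,cy)=(0.2211,0.9753)
solve A·x = −loads:
  F[0-1] = -562.3373 N (compression)
  F[0-2] = -141.8494 N (compression)
  F[1-2] = +205.0860 N (tension)
  F[1-3] = +84.2667 N (tension)
  F[2-3] = -201.5636 N (compression)
  F[2-4] = -40.8316 N (compression)
  F[3-4] = +202.6236 N (tension)
  F[3-5] = -0.0000 N (compression)
  F[4-5] = -0.0000 N (compression)
  Rx@0 = +251.2800 N
  Ry@0 = +551.5869 N
  Ry@4 = -198.4669 N

-201.564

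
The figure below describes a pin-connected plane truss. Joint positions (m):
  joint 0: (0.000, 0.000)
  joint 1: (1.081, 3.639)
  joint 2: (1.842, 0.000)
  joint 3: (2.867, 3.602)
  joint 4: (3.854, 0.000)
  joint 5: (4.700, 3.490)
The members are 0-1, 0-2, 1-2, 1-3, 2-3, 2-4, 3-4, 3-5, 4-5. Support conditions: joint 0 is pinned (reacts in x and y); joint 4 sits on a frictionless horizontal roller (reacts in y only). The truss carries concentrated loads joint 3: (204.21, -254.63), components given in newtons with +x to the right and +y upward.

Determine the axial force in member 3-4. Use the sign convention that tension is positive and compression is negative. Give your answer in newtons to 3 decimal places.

-394.295

N=6 nodes, M=9 members, R=3 reactions → 2N=12, M+R=12
member 0 (0-1): L=3.7962, (cx,cy)=(0.2848,0.9586)
member 1 (0-2): L=1.8420, (cx,cy)=(1.0000,0.0000)
member 2 (1-2): L=3.7177, (cx,cy)=(0.2047,-0.9788)
member 3 (1-3): L=1.7864, (cx,cy)=(0.9998,-0.0207)
member 4 (2-3): L=3.7450, (cx,cy)=(0.2737,0.9618)
member 5 (2-4): L=2.0120, (cx,cy)=(1.0000,0.0000)
member 6 (3-4): L=3.7348, (cx,cy)=(0.2643,-0.9644)
member 7 (3-5): L=1.8364, (cx,cy)=(0.9981,-0.0610)
member 8 (4-5): L=3.5911, (cx,cy)=(0.2356,0.9719)
solve A·x = −loads:
  F[0-1] = +131.0739 N (tension)
  F[0-2] = +166.8853 N (tension)
  F[1-2] = -129.7173 N (compression)
  F[1-3] = +63.8910 N (tension)
  F[2-3] = +132.0114 N (tension)
  F[2-4] = +104.2015 N (tension)
  F[3-4] = -394.2953 N (compression)
  F[3-5] = -0.0000 N (compression)
  F[4-5] = +0.0000 N (tension)
  Rx@0 = -204.2100 N
  Ry@0 = -125.6473 N
  Ry@4 = +380.2773 N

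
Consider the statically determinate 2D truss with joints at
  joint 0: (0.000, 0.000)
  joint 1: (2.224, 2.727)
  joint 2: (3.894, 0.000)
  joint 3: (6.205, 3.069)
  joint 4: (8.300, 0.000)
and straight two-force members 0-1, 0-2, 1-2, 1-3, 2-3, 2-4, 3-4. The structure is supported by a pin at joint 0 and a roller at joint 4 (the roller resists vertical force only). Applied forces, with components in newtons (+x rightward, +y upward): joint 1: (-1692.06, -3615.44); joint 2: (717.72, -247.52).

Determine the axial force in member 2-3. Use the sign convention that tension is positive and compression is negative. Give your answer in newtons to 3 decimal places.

749.467

N=5 nodes, M=7 members, R=3 reactions → 2N=10, M+R=10
member 0 (0-1): L=3.5189, (cx,cy)=(0.6320,0.7750)
member 1 (0-2): L=3.8940, (cx,cy)=(1.0000,0.0000)
member 2 (1-2): L=3.1977, (cx,cy)=(0.5222,-0.8528)
member 3 (1-3): L=3.9957, (cx,cy)=(0.9963,0.0856)
member 4 (2-3): L=3.8418, (cx,cy)=(0.6015,0.7988)
member 5 (2-4): L=4.4060, (cx,cy)=(1.0000,0.0000)
member 6 (3-4): L=3.7159, (cx,cy)=(0.5638,-0.8259)
solve A·x = −loads:
  F[0-1] = -4302.1818 N (compression)
  F[0-2] = +1744.7011 N (tension)
  F[1-2] = -411.8062 N (compression)
  F[1-3] = -814.9072 N (compression)
  F[2-3] = +749.4667 N (tension)
  F[2-4] = +361.0826 N (tension)
  F[3-4] = -640.4491 N (compression)
  Rx@0 = +974.3400 N
  Ry@0 = +3334.0041 N
  Ry@4 = +528.9559 N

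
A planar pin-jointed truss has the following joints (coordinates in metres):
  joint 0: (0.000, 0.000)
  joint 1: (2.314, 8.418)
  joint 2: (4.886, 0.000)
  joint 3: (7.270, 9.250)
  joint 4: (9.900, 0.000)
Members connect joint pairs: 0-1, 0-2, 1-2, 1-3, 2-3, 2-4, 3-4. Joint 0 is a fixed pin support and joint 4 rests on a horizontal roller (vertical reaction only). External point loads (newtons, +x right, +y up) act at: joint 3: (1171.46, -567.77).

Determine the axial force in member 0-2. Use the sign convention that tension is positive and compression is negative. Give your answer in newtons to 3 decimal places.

N=5 nodes, M=7 members, R=3 reactions → 2N=10, M+R=10
member 0 (0-1): L=8.7303, (cx,cy)=(0.2651,0.9642)
member 1 (0-2): L=4.8860, (cx,cy)=(1.0000,0.0000)
member 2 (1-2): L=8.8022, (cx,cy)=(0.2922,-0.9564)
member 3 (1-3): L=5.0254, (cx,cy)=(0.9862,0.1656)
member 4 (2-3): L=9.5523, (cx,cy)=(0.2496,0.9684)
member 5 (2-4): L=5.0140, (cx,cy)=(1.0000,0.0000)
member 6 (3-4): L=9.6166, (cx,cy)=(0.2735,-0.9619)
solve A·x = −loads:
  F[0-1] = +978.7198 N (tension)
  F[0-2] = +912.0451 N (tension)
  F[1-2] = -895.3198 N (compression)
  F[1-3] = +528.3194 N (tension)
  F[2-3] = +884.2260 N (tension)
  F[2-4] = +429.7517 N (tension)
  F[3-4] = -1571.3914 N (compression)
  Rx@0 = -1171.4600 N
  Ry@0 = -943.7141 N
  Ry@4 = +1511.4841 N

912.045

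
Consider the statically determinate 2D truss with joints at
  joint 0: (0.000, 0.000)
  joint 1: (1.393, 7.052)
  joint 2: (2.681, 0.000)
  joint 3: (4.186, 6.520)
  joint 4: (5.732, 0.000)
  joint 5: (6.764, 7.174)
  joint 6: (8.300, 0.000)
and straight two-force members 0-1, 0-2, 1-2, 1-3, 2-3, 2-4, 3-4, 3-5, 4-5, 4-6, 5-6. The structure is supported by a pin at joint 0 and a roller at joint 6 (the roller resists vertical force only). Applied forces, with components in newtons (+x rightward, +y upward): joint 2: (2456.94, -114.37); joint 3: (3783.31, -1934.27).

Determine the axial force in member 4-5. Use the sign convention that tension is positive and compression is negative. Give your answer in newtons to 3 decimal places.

4404.822

N=7 nodes, M=11 members, R=3 reactions → 2N=14, M+R=14
member 0 (0-1): L=7.1883, (cx,cy)=(0.1938,0.9810)
member 1 (0-2): L=2.6810, (cx,cy)=(1.0000,0.0000)
member 2 (1-2): L=7.1687, (cx,cy)=(0.1797,-0.9837)
member 3 (1-3): L=2.8432, (cx,cy)=(0.9823,-0.1871)
member 4 (2-3): L=6.6914, (cx,cy)=(0.2249,0.9744)
member 5 (2-4): L=3.0510, (cx,cy)=(1.0000,0.0000)
member 6 (3-4): L=6.7008, (cx,cy)=(0.2307,-0.9730)
member 7 (3-5): L=2.6597, (cx,cy)=(0.9693,0.2459)
member 8 (4-5): L=7.2478, (cx,cy)=(0.1424,0.9898)
member 9 (4-6): L=2.5680, (cx,cy)=(1.0000,0.0000)
member 10 (5-6): L=7.3366, (cx,cy)=(0.2094,-0.9778)
solve A·x = −loads:
  F[0-1] = +1973.1818 N (tension)
  F[0-2] = +5857.8709 N (tension)
  F[1-2] = -2115.4327 N (compression)
  F[1-3] = +776.1693 N (tension)
  F[2-3] = +2253.1054 N (tension)
  F[2-4] = +2514.0938 N (tension)
  F[3-4] = -4480.8330 N (compression)
  F[3-5] = -1527.1693 N (compression)
  F[4-5] = +4404.8223 N (tension)
  F[4-6] = +853.0896 N (tension)
  F[5-6] = -4074.7197 N (compression)
  Rx@0 = -6240.2500 N
  Ry@0 = -1935.7770 N
  Ry@6 = +3984.4170 N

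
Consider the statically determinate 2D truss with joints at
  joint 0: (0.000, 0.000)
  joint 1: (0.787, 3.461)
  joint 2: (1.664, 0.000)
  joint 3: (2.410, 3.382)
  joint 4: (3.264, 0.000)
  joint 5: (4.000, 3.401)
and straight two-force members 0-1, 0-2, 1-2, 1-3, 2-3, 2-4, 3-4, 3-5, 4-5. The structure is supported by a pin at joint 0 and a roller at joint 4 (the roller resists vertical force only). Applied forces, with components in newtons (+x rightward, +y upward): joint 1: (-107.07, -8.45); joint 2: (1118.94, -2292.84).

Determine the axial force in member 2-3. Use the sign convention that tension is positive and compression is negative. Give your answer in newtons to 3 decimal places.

1058.152

N=6 nodes, M=9 members, R=3 reactions → 2N=12, M+R=12
member 0 (0-1): L=3.5494, (cx,cy)=(0.2217,0.9751)
member 1 (0-2): L=1.6640, (cx,cy)=(1.0000,0.0000)
member 2 (1-2): L=3.5704, (cx,cy)=(0.2456,-0.9694)
member 3 (1-3): L=1.6249, (cx,cy)=(0.9988,-0.0486)
member 4 (2-3): L=3.4633, (cx,cy)=(0.2154,0.9765)
member 5 (2-4): L=1.6000, (cx,cy)=(1.0000,0.0000)
member 6 (3-4): L=3.4882, (cx,cy)=(0.2448,-0.9696)
member 7 (3-5): L=1.5901, (cx,cy)=(0.9999,0.0119)
member 8 (4-5): L=3.4797, (cx,cy)=(0.2115,0.9774)
solve A·x = −loads:
  F[0-1] = -1275.6393 N (compression)
  F[0-2] = +1294.7184 N (tension)
  F[1-2] = +1299.3346 N (tension)
  F[1-3] = -495.5222 N (compression)
  F[2-3] = +1058.1524 N (tension)
  F[2-4] = +267.0086 N (tension)
  F[3-4] = -1090.5947 N (compression)
  F[3-5] = +0.0000 N (tension)
  F[4-5] = -0.0000 N (compression)
  Rx@0 = -1011.8700 N
  Ry@0 = +1243.8860 N
  Ry@4 = +1057.4040 N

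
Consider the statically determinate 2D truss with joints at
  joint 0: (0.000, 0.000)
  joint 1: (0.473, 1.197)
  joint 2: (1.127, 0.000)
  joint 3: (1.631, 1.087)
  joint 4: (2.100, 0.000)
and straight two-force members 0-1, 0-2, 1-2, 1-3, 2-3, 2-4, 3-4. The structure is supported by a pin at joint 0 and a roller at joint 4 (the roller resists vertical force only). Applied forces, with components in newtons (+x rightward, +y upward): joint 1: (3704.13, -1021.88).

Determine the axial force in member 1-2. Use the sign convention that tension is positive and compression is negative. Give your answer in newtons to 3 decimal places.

-2450.914

N=5 nodes, M=7 members, R=3 reactions → 2N=10, M+R=10
member 0 (0-1): L=1.2871, (cx,cy)=(0.3675,0.9300)
member 1 (0-2): L=1.1270, (cx,cy)=(1.0000,0.0000)
member 2 (1-2): L=1.3640, (cx,cy)=(0.4795,-0.8776)
member 3 (1-3): L=1.1632, (cx,cy)=(0.9955,-0.0946)
member 4 (2-3): L=1.1982, (cx,cy)=(0.4206,0.9072)
member 5 (2-4): L=0.9730, (cx,cy)=(1.0000,0.0000)
member 6 (3-4): L=1.1839, (cx,cy)=(0.3962,-0.9182)
solve A·x = −loads:
  F[0-1] = +1418.9339 N (tension)
  F[0-2] = +3182.6681 N (tension)
  F[1-2] = -2450.9142 N (compression)
  F[1-3] = -2016.5692 N (compression)
  F[2-3] = +2370.7700 N (tension)
  F[2-4] = +1010.2788 N (tension)
  F[3-4] = -2550.1728 N (compression)
  Rx@0 = -3704.1300 N
  Ry@0 = -1319.6404 N
  Ry@4 = +2341.5204 N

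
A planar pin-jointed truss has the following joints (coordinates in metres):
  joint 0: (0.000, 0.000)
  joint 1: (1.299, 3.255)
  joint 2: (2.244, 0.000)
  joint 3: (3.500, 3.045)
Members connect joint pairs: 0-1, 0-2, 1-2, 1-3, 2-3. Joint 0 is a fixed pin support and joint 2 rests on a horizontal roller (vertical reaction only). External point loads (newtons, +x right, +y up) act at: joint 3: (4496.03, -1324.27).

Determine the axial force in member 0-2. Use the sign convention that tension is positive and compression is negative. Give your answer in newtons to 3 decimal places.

1765.492

N=4 nodes, M=5 members, R=3 reactions → 2N=8, M+R=8
member 0 (0-1): L=3.5046, (cx,cy)=(0.3707,0.9288)
member 1 (0-2): L=2.2440, (cx,cy)=(1.0000,0.0000)
member 2 (1-2): L=3.3894, (cx,cy)=(0.2788,-0.9603)
member 3 (1-3): L=2.2110, (cx,cy)=(0.9955,-0.0950)
member 4 (2-3): L=3.2939, (cx,cy)=(0.3813,0.9244)
solve A·x = −loads:
  F[0-1] = +7366.8381 N (tension)
  F[0-2] = +1765.4922 N (tension)
  F[1-2] = -7606.6127 N (compression)
  F[1-3] = +4873.3706 N (tension)
  F[2-3] = -931.7999 N (compression)
  Rx@0 = -4496.0300 N
  Ry@0 = -6842.1098 N
  Ry@2 = +8166.3798 N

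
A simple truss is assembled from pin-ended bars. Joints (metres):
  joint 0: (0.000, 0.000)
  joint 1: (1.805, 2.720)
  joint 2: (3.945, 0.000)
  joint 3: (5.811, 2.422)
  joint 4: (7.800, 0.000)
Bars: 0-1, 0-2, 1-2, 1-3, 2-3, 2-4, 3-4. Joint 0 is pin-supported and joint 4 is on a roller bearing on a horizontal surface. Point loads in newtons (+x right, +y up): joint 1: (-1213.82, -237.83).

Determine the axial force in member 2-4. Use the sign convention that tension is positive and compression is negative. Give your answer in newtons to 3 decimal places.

-302.411

N=5 nodes, M=7 members, R=3 reactions → 2N=10, M+R=10
member 0 (0-1): L=3.2644, (cx,cy)=(0.5529,0.8332)
member 1 (0-2): L=3.9450, (cx,cy)=(1.0000,0.0000)
member 2 (1-2): L=3.4609, (cx,cy)=(0.6183,-0.7859)
member 3 (1-3): L=4.0171, (cx,cy)=(0.9972,-0.0742)
member 4 (2-3): L=3.0575, (cx,cy)=(0.6103,0.7922)
member 5 (2-4): L=3.8550, (cx,cy)=(1.0000,0.0000)
member 6 (3-4): L=3.1340, (cx,cy)=(0.6346,-0.7728)
solve A·x = −loads:
  F[0-1] = -727.3826 N (compression)
  F[0-2] = -811.6272 N (compression)
  F[1-2] = +416.0838 N (tension)
  F[1-3] = +555.8810 N (tension)
  F[2-3] = -412.8038 N (compression)
  F[2-4] = -302.4105 N (compression)
  F[3-4] = +476.5041 N (tension)
  Rx@0 = +1213.8200 N
  Ry@0 = +606.0745 N
  Ry@4 = -368.2445 N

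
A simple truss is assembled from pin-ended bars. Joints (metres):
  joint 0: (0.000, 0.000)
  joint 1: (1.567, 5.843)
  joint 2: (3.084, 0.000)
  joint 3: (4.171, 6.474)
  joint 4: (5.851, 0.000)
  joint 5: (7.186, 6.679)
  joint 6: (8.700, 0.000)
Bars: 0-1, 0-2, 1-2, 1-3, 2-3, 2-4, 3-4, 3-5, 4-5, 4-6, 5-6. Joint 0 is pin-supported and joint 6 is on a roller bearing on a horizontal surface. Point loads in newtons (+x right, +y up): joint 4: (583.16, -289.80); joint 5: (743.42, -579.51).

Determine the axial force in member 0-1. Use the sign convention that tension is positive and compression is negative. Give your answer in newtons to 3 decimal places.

N=7 nodes, M=11 members, R=3 reactions → 2N=14, M+R=14
member 0 (0-1): L=6.0495, (cx,cy)=(0.2590,0.9659)
member 1 (0-2): L=3.0840, (cx,cy)=(1.0000,0.0000)
member 2 (1-2): L=6.0367, (cx,cy)=(0.2513,-0.9679)
member 3 (1-3): L=2.6794, (cx,cy)=(0.9719,0.2355)
member 4 (2-3): L=6.5646, (cx,cy)=(0.1656,0.9862)
member 5 (2-4): L=2.7670, (cx,cy)=(1.0000,0.0000)
member 6 (3-4): L=6.6884, (cx,cy)=(0.2512,-0.9679)
member 7 (3-5): L=3.0220, (cx,cy)=(0.9977,0.0678)
member 8 (4-5): L=6.8111, (cx,cy)=(0.1960,0.9806)
member 9 (4-6): L=2.8490, (cx,cy)=(1.0000,0.0000)
member 10 (5-6): L=6.8484, (cx,cy)=(0.2211,-0.9753)
solve A·x = −loads:
  F[0-1] = +388.2257 N (tension)
  F[0-2] = +1226.0176 N (tension)
  F[1-2] = -340.7907 N (compression)
  F[1-3] = +191.5904 N (tension)
  F[2-3] = +334.4721 N (tension)
  F[2-4] = +1084.9950 N (tension)
  F[3-4] = -364.0021 N (compression)
  F[3-5] = +333.7840 N (tension)
  F[4-5] = +654.8340 N (tension)
  F[4-6] = +282.0554 N (tension)
  F[5-6] = -1275.8530 N (compression)
  Rx@0 = -1326.5800 N
  Ry@0 = -374.9752 N
  Ry@6 = +1244.2852 N

388.226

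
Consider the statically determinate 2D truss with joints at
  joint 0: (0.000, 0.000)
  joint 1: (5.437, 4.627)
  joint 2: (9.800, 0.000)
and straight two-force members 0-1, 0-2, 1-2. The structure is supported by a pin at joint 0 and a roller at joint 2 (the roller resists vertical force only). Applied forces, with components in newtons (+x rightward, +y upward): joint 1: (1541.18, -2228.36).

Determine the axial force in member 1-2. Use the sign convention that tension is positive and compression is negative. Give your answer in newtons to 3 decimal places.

N=3 nodes, M=3 members, R=3 reactions → 2N=6, M+R=6
member 0 (0-1): L=7.1393, (cx,cy)=(0.7616,0.6481)
member 1 (0-2): L=9.8000, (cx,cy)=(1.0000,0.0000)
member 2 (1-2): L=6.3596, (cx,cy)=(0.6860,-0.7276)
solve A·x = −loads:
  F[0-1] = -407.9895 N (compression)
  F[0-2] = +1851.8867 N (tension)
  F[1-2] = -2699.3616 N (compression)
  Rx@0 = -1541.1800 N
  Ry@0 = +264.4178 N
  Ry@2 = +1963.9422 N

-2699.362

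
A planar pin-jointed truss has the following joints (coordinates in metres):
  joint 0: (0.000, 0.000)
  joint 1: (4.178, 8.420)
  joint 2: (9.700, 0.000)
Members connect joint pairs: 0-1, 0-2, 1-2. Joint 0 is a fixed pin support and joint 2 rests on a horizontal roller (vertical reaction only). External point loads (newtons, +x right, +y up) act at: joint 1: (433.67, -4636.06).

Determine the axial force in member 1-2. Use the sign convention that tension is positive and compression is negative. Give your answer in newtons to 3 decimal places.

-2838.146

N=3 nodes, M=3 members, R=3 reactions → 2N=6, M+R=6
member 0 (0-1): L=9.3996, (cx,cy)=(0.4445,0.8958)
member 1 (0-2): L=9.7000, (cx,cy)=(1.0000,0.0000)
member 2 (1-2): L=10.0692, (cx,cy)=(0.5484,-0.8362)
solve A·x = −loads:
  F[0-1] = -2526.0142 N (compression)
  F[0-2] = +1556.4530 N (tension)
  F[1-2] = -2838.1463 N (compression)
  Rx@0 = -433.6700 N
  Ry@0 = +2262.7651 N
  Ry@2 = +2373.2949 N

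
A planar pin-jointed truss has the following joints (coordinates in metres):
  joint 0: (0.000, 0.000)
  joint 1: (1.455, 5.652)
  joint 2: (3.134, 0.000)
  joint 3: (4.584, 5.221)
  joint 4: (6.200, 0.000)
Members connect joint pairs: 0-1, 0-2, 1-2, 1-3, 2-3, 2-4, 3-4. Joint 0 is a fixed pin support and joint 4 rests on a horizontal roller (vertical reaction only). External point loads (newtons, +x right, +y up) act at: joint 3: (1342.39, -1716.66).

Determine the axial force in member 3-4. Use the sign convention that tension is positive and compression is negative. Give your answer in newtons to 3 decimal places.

-2511.960

N=5 nodes, M=7 members, R=3 reactions → 2N=10, M+R=10
member 0 (0-1): L=5.8363, (cx,cy)=(0.2493,0.9684)
member 1 (0-2): L=3.1340, (cx,cy)=(1.0000,0.0000)
member 2 (1-2): L=5.8961, (cx,cy)=(0.2848,-0.9586)
member 3 (1-3): L=3.1585, (cx,cy)=(0.9906,-0.1365)
member 4 (2-3): L=5.4186, (cx,cy)=(0.2676,0.9635)
member 5 (2-4): L=3.0660, (cx,cy)=(1.0000,0.0000)
member 6 (3-4): L=5.4654, (cx,cy)=(0.2957,-0.9553)
solve A·x = −loads:
  F[0-1] = +705.2510 N (tension)
  F[0-2] = +1166.5690 N (tension)
  F[1-2] = -769.2212 N (compression)
  F[1-3] = +398.5958 N (tension)
  F[2-3] = +765.2827 N (tension)
  F[2-4] = +742.7358 N (tension)
  F[3-4] = -2511.9601 N (compression)
  Rx@0 = -1342.3900 N
  Ry@0 = -682.9832 N
  Ry@4 = +2399.6432 N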